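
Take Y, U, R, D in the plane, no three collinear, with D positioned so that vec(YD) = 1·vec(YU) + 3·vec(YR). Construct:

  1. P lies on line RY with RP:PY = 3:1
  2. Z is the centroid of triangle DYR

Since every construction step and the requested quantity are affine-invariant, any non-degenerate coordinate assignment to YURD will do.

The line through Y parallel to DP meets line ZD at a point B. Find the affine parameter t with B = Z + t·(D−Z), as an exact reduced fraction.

Choose coordinates Y = (0, 0), U = (1, 0), R = (0, 1), D = (1, 3).
1. P lies on line RY with RP:PY = 3:1 ⇒ P = (0, 1/4)
2. Z is the centroid of triangle DYR ⇒ Z = (1/3, 4/3)
through Y parallel to DP: direction (-1, -11/4); meets ZD at B = (2, 11/2)
B = Z + t·(D−Z) with t = 5/2

t = 5/2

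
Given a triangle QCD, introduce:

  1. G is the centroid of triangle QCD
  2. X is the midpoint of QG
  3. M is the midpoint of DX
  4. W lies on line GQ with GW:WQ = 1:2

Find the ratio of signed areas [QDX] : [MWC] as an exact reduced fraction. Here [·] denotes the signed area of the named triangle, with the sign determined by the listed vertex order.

[QDX]:[MWC] = -2/3

Assign Q = (0, 0), C = (1, 0), D = (0, 1) — the answer is frame-independent, so this choice is without loss of generality.
1. G is the centroid of triangle QCD ⇒ G = (1/3, 1/3)
2. X is the midpoint of QG ⇒ X = (1/6, 1/6)
3. M is the midpoint of DX ⇒ M = (1/12, 7/12)
4. W lies on line GQ with GW:WQ = 1:2 ⇒ W = (2/9, 2/9)
2·[QDX] = -1/6, 2·[MWC] = 1/4
[QDX]:[MWC] = -1/6:1/4 = -2/3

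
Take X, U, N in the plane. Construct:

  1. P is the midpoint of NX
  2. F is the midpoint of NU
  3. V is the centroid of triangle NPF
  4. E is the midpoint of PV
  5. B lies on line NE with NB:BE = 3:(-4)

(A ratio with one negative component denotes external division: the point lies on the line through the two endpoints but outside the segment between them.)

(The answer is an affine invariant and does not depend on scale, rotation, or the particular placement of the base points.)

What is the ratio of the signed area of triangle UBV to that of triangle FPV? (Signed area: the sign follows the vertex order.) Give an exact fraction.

Choose coordinates X = (0, 0), U = (1, 0), N = (0, 1).
1. P is the midpoint of NX ⇒ P = (0, 1/2)
2. F is the midpoint of NU ⇒ F = (1/2, 1/2)
3. V is the centroid of triangle NPF ⇒ V = (1/6, 2/3)
4. E is the midpoint of PV ⇒ E = (1/12, 7/12)
5. B lies on line NE with NB:BE = 3:(-4) ⇒ B = (-1/4, 9/4)
2·[UBV] = 25/24, 2·[FPV] = -1/12
[UBV]:[FPV] = 25/24:-1/12 = -25/2

[UBV]:[FPV] = -25/2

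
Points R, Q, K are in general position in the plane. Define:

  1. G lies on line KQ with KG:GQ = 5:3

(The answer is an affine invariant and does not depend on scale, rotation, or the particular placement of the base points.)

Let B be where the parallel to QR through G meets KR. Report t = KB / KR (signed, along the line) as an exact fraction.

Choose coordinates R = (0, 0), Q = (1, 0), K = (0, 1).
1. G lies on line KQ with KG:GQ = 5:3 ⇒ G = (5/8, 3/8)
through G parallel to QR: direction (-1, 0); meets KR at B = (0, 3/8)
B = K + t·(R−K) with t = 5/8

t = 5/8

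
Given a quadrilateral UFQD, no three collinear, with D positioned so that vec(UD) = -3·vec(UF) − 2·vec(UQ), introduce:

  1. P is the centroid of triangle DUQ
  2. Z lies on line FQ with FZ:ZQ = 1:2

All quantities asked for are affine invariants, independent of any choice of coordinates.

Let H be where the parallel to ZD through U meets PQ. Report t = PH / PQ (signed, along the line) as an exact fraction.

t = -10/23

Set U = (0, 0), F = (1, 0), Q = (0, 1), D = (-3, -2); any affine frame gives the same invariant.
1. P is the centroid of triangle DUQ ⇒ P = (-1, -1/3)
2. Z lies on line FQ with FZ:ZQ = 1:2 ⇒ Z = (2/3, 1/3)
through U parallel to ZD: direction (-11/3, -7/3); meets PQ at H = (-33/23, -21/23)
H = P + t·(Q−P) with t = -10/23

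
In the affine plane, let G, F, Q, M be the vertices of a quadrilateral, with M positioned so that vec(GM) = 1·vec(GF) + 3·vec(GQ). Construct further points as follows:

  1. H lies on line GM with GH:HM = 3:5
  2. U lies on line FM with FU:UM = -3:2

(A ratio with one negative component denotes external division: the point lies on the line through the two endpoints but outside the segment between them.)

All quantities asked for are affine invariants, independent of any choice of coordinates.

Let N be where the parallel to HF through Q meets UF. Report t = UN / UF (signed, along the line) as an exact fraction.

t = 49/45

Assign G = (0, 0), F = (1, 0), Q = (0, 1), M = (1, 3) — the answer is frame-independent, so this choice is without loss of generality.
1. H lies on line GM with GH:HM = 3:5 ⇒ H = (3/8, 9/8)
2. U lies on line FM with FU:UM = -3:2 ⇒ U = (1, 9)
through Q parallel to HF: direction (5/8, -9/8); meets UF at N = (1, -4/5)
N = U + t·(F−U) with t = 49/45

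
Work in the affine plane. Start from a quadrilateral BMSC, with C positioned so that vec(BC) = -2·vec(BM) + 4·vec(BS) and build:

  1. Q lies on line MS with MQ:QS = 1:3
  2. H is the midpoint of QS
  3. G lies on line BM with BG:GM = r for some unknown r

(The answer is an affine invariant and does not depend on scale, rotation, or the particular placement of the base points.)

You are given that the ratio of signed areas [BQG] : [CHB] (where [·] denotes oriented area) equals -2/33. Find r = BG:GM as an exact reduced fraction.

Choose coordinates B = (0, 0), M = (1, 0), S = (0, 1), C = (-2, 4).
1. Q lies on line MS with MQ:QS = 1:3 ⇒ Q = (3/4, 1/4)
2. H is the midpoint of QS ⇒ H = (3/8, 5/8)
3. With BG:GM = r, write λ = r/(r+1) so G = B + λ·(M−B); G is affine-linear in λ
Every point depending on G is an affine combination of G and λ-independent points, so each such coordinate is linear in λ; the λ² term in each signed area is a multiple of (M−B)×(M−B) = 0, so 2·[BQG] and 2·[CHB] are each linear in λ. Evaluating at λ=0 and λ=1:
  2·[BQG] = -1/4·λ,   2·[CHB] = -11/4
So [BQG]:[CHB] = (-1/4·λ) / (-11/4). Setting this equal to -2/33:
  -1/4·λ = -2/33·(-11/4)  ⇒  λ = -2/3
Then r = λ/(1−λ) = (-2/3)/(5/3) = -2/5. Check: with r = -2/5, G = (-2/3, 0) and [BQG]:[CHB] = -2/33 as required.

r = -2/5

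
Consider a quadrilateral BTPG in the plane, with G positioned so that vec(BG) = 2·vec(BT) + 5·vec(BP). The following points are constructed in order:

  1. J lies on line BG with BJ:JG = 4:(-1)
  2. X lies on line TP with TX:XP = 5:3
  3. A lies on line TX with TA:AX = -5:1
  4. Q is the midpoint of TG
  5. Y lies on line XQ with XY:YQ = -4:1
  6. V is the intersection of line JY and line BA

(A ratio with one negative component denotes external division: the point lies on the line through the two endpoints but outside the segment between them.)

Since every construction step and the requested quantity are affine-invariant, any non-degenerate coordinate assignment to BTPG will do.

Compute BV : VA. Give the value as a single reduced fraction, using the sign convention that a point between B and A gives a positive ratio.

Assign B = (0, 0), T = (1, 0), P = (0, 1), G = (2, 5) — the answer is frame-independent, so this choice is without loss of generality.
1. J lies on line BG with BJ:JG = 4:(-1) ⇒ J = (8/3, 20/3)
2. X lies on line TP with TX:XP = 5:3 ⇒ X = (3/8, 5/8)
3. A lies on line TX with TA:AX = -5:1 ⇒ A = (7/32, 25/32)
4. Q is the midpoint of TG ⇒ Q = (3/2, 5/2)
5. Y lies on line XQ with XY:YQ = -4:1 ⇒ Y = (15/8, 25/8)
6. V is the intersection of line JY and line BA ⇒ V = (35/6, 125/6)
V = B + t·(A−B) with t = 80/3, so BV:VA = t:(1−t) = 80/3:-77/3

BV:VA = -80/77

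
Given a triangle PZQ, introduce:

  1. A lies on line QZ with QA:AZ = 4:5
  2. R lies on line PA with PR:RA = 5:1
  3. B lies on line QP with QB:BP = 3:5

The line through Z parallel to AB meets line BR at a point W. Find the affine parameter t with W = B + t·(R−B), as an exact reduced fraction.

Set P = (0, 0), Z = (1, 0), Q = (0, 1); any affine frame gives the same invariant.
1. A lies on line QZ with QA:AZ = 4:5 ⇒ A = (4/9, 5/9)
2. R lies on line PA with PR:RA = 5:1 ⇒ R = (10/27, 25/54)
3. B lies on line QP with QB:BP = 3:5 ⇒ B = (0, 5/8)
through Z parallel to AB: direction (-4/9, 5/72); meets BR at W = (5/3, -5/48)
W = B + t·(R−B) with t = 9/2

t = 9/2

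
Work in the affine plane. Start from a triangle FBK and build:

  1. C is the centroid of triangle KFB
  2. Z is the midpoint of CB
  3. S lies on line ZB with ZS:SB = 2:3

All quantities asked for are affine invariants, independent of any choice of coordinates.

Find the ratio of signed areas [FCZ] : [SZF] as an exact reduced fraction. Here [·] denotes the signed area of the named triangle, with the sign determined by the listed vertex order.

Assign F = (0, 0), B = (1, 0), K = (0, 1) — the answer is frame-independent, so this choice is without loss of generality.
1. C is the centroid of triangle KFB ⇒ C = (1/3, 1/3)
2. Z is the midpoint of CB ⇒ Z = (2/3, 1/6)
3. S lies on line ZB with ZS:SB = 2:3 ⇒ S = (4/5, 1/10)
2·[FCZ] = -1/6, 2·[SZF] = 1/15
[FCZ]:[SZF] = -1/6:1/15 = -5/2

[FCZ]:[SZF] = -5/2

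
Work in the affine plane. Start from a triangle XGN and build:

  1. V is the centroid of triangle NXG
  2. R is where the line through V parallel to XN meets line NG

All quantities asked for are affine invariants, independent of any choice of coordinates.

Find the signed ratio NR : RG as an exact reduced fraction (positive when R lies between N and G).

NR:RG = 1/2

Work in coordinates with X = (0, 0), G = (1, 0), N = (0, 1).
1. V is the centroid of triangle NXG ⇒ V = (1/3, 1/3)
2. R is where the line through V parallel to XN meets line NG ⇒ R = (1/3, 2/3)
R = N + t·(G−N) with t = 1/3, so NR:RG = t:(1−t) = 1/3:2/3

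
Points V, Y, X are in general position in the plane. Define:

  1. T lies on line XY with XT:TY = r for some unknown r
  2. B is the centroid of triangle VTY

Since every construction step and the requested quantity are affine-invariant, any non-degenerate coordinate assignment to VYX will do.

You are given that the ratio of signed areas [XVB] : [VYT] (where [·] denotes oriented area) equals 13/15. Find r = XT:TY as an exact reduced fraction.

Assign V = (0, 0), Y = (1, 0), X = (0, 1) — the answer is frame-independent, so this choice is without loss of generality.
1. With XT:TY = r, write λ = r/(r+1) so T = X + λ·(Y−X); T is affine-linear in λ
2. B is the centroid of triangle VTY ⇒ B is an affine combination of earlier points and hence also affine-linear in λ
Every point depending on T is an affine combination of T and λ-independent points, so each such coordinate is linear in λ; the λ² term in each signed area is a multiple of (Y−X)×(Y−X) = 0, so 2·[XVB] and 2·[VYT] are each linear in λ. Evaluating at λ=0 and λ=1:
  2·[XVB] = 1/3·λ + 1/3,   2·[VYT] = −λ + 1
So [XVB]:[VYT] = (1/3·λ + 1/3) / (−λ + 1). Setting this equal to 13/15:
  1/3·λ + 1/3 = 13/15·(−λ + 1)  ⇒  λ = 4/9
Then r = λ/(1−λ) = (4/9)/(5/9) = 4/5. Check: with r = 4/5, T = (4/9, 5/9) and [XVB]:[VYT] = 13/15 as required.

r = 4/5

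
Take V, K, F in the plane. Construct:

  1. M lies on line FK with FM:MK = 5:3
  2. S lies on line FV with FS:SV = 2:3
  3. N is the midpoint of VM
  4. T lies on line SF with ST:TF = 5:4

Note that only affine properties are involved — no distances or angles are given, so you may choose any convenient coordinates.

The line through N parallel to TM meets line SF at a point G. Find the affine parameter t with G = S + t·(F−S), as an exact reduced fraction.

t = -17/36

Assign V = (0, 0), K = (1, 0), F = (0, 1) — the answer is frame-independent, so this choice is without loss of generality.
1. M lies on line FK with FM:MK = 5:3 ⇒ M = (5/8, 3/8)
2. S lies on line FV with FS:SV = 2:3 ⇒ S = (0, 3/5)
3. N is the midpoint of VM ⇒ N = (5/16, 3/16)
4. T lies on line SF with ST:TF = 5:4 ⇒ T = (0, 37/45)
through N parallel to TM: direction (5/8, -161/360); meets SF at G = (0, 37/90)
G = S + t·(F−S) with t = -17/36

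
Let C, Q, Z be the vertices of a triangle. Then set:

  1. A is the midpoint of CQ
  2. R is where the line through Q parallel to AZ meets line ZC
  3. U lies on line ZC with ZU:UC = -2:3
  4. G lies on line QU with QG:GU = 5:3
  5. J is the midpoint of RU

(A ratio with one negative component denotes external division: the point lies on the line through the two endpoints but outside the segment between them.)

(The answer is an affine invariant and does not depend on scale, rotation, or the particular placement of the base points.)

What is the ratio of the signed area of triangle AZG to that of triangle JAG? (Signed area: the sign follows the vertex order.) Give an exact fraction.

[AZG]:[JAG] = -13/10

Choose coordinates C = (0, 0), Q = (1, 0), Z = (0, 1).
1. A is the midpoint of CQ ⇒ A = (1/2, 0)
2. R is where the line through Q parallel to AZ meets line ZC ⇒ R = (0, 2)
3. U lies on line ZC with ZU:UC = -2:3 ⇒ U = (0, 3)
4. G lies on line QU with QG:GU = 5:3 ⇒ G = (3/8, 15/8)
5. J is the midpoint of RU ⇒ J = (0, 5/2)
2·[AZG] = -13/16, 2·[JAG] = 5/8
[AZG]:[JAG] = -13/16:5/8 = -13/10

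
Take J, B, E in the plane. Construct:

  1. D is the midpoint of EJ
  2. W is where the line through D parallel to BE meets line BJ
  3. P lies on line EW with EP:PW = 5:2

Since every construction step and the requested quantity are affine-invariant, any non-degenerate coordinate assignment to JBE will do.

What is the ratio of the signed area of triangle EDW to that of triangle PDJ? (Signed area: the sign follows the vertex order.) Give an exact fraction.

Choose coordinates J = (0, 0), B = (1, 0), E = (0, 1).
1. D is the midpoint of EJ ⇒ D = (0, 1/2)
2. W is where the line through D parallel to BE meets line BJ ⇒ W = (1/2, 0)
3. P lies on line EW with EP:PW = 5:2 ⇒ P = (5/14, 2/7)
2·[EDW] = 1/4, 2·[PDJ] = 5/28
[EDW]:[PDJ] = 1/4:5/28 = 7/5

[EDW]:[PDJ] = 7/5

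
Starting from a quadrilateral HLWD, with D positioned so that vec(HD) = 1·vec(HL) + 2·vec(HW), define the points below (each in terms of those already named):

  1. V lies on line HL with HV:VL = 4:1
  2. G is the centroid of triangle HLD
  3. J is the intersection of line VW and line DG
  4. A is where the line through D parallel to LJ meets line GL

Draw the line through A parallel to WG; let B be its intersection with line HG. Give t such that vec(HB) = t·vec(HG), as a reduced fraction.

t = 11/4

Work in coordinates with H = (0, 0), L = (1, 0), W = (0, 1), D = (1, 2).
1. V lies on line HL with HV:VL = 4:1 ⇒ V = (4/5, 0)
2. G is the centroid of triangle HLD ⇒ G = (2/3, 2/3)
3. J is the intersection of line VW and line DG ⇒ J = (4/7, 2/7)
4. A is where the line through D parallel to LJ meets line GL ⇒ A = (-1/2, 3)
through A parallel to WG: direction (2/3, -1/3); meets HG at B = (11/6, 11/6)
B = H + t·(G−H) with t = 11/4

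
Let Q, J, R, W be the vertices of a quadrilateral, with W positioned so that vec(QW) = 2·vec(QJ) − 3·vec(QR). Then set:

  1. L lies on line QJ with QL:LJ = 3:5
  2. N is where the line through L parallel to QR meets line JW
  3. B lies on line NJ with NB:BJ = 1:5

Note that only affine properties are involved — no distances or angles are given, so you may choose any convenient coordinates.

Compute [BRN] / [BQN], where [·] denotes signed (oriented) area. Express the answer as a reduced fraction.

Set Q = (0, 0), J = (1, 0), R = (0, 1), W = (2, -3); any affine frame gives the same invariant.
1. L lies on line QJ with QL:LJ = 3:5 ⇒ L = (3/8, 0)
2. N is where the line through L parallel to QR meets line JW ⇒ N = (3/8, 15/8)
3. B lies on line NJ with NB:BJ = 1:5 ⇒ B = (23/48, 25/16)
2·[BRN] = -5/24, 2·[BQN] = -5/16
[BRN]:[BQN] = -5/24:-5/16 = 2/3

[BRN]:[BQN] = 2/3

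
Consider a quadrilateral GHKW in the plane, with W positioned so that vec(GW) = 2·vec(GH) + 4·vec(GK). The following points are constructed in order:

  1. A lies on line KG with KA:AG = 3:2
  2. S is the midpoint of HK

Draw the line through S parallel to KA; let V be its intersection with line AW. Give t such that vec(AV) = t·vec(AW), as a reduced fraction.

t = 1/4

Work in coordinates with G = (0, 0), H = (1, 0), K = (0, 1), W = (2, 4).
1. A lies on line KG with KA:AG = 3:2 ⇒ A = (0, 2/5)
2. S is the midpoint of HK ⇒ S = (1/2, 1/2)
through S parallel to KA: direction (0, -3/5); meets AW at V = (1/2, 13/10)
V = A + t·(W−A) with t = 1/4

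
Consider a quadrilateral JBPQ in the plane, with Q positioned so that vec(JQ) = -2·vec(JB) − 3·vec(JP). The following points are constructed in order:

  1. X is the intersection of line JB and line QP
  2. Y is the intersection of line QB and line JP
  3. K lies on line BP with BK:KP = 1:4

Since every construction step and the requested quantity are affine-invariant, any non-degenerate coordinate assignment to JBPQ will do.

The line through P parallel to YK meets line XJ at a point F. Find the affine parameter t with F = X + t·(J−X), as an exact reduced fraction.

t = -1/3

Assign J = (0, 0), B = (1, 0), P = (0, 1), Q = (-2, -3) — the answer is frame-independent, so this choice is without loss of generality.
1. X is the intersection of line JB and line QP ⇒ X = (-1/2, 0)
2. Y is the intersection of line QB and line JP ⇒ Y = (0, -1)
3. K lies on line BP with BK:KP = 1:4 ⇒ K = (4/5, 1/5)
through P parallel to YK: direction (4/5, 6/5); meets XJ at F = (-2/3, 0)
F = X + t·(J−X) with t = -1/3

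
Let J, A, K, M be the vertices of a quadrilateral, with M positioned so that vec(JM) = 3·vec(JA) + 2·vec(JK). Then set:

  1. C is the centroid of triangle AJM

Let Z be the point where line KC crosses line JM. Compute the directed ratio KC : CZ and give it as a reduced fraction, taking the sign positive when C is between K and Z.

Set J = (0, 0), A = (1, 0), K = (0, 1), M = (3, 2); any affine frame gives the same invariant.
1. C is the centroid of triangle AJM ⇒ C = (4/3, 2/3)
line KC meets JM at Z = (12/11, 8/11)
C = K + t·(Z−K) with t = 11/9, so KC:CZ = 11/9:-2/9

KC:CZ = -11/2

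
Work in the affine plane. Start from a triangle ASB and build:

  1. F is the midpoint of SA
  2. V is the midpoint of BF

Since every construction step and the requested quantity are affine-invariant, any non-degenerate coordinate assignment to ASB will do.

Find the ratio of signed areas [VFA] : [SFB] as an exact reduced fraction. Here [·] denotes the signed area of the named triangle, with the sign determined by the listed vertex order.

Choose coordinates A = (0, 0), S = (1, 0), B = (0, 1).
1. F is the midpoint of SA ⇒ F = (1/2, 0)
2. V is the midpoint of BF ⇒ V = (1/4, 1/2)
2·[VFA] = -1/4, 2·[SFB] = -1/2
[VFA]:[SFB] = -1/4:-1/2 = 1/2

[VFA]:[SFB] = 1/2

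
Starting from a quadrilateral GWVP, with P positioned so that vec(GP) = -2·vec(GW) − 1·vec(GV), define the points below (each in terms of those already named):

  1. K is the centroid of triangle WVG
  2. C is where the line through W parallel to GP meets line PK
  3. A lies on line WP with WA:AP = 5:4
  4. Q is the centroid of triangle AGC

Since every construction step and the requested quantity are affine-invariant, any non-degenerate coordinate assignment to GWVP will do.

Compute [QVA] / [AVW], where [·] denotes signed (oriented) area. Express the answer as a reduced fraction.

[QVA]:[AVW] = 7/5

Assign G = (0, 0), W = (1, 0), V = (0, 1), P = (-2, -1) — the answer is frame-independent, so this choice is without loss of generality.
1. K is the centroid of triangle WVG ⇒ K = (1/3, 1/3)
2. C is where the line through W parallel to GP meets line PK ⇒ C = (-9, -5)
3. A lies on line WP with WA:AP = 5:4 ⇒ A = (-2/3, -5/9)
4. Q is the centroid of triangle AGC ⇒ Q = (-29/9, -50/27)
2·[QVA] = -28/9, 2·[AVW] = -20/9
[QVA]:[AVW] = -28/9:-20/9 = 7/5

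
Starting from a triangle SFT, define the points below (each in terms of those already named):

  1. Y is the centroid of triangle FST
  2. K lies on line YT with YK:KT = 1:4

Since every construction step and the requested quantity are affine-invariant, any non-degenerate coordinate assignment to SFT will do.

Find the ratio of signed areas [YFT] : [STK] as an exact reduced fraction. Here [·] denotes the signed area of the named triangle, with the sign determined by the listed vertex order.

[YFT]:[STK] = -5/4

Choose coordinates S = (0, 0), F = (1, 0), T = (0, 1).
1. Y is the centroid of triangle FST ⇒ Y = (1/3, 1/3)
2. K lies on line YT with YK:KT = 1:4 ⇒ K = (4/15, 7/15)
2·[YFT] = 1/3, 2·[STK] = -4/15
[YFT]:[STK] = 1/3:-4/15 = -5/4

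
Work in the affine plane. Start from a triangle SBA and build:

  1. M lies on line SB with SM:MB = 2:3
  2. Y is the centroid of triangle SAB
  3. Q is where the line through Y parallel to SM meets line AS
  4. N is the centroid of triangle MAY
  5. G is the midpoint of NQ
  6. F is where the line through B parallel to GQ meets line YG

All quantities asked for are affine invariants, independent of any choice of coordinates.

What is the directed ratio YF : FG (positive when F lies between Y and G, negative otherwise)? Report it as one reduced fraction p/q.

Work in coordinates with S = (0, 0), B = (1, 0), A = (0, 1).
1. M lies on line SB with SM:MB = 2:3 ⇒ M = (2/5, 0)
2. Y is the centroid of triangle SAB ⇒ Y = (1/3, 1/3)
3. Q is where the line through Y parallel to SM meets line AS ⇒ Q = (0, 1/3)
4. N is the centroid of triangle MAY ⇒ N = (11/45, 4/9)
5. G is the midpoint of NQ ⇒ G = (11/90, 7/18)
6. F is where the line through B parallel to GQ meets line YG ⇒ F = (61/50, 1/10)
F = Y + t·(G−Y) with t = -21/5, so YF:FG = t:(1−t) = -21/5:26/5

YF:FG = -21/26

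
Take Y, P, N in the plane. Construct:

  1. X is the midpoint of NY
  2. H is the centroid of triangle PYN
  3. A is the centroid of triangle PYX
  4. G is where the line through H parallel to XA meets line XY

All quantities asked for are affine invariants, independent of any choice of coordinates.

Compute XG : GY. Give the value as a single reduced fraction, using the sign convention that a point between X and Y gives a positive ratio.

Work in coordinates with Y = (0, 0), P = (1, 0), N = (0, 1).
1. X is the midpoint of NY ⇒ X = (0, 1/2)
2. H is the centroid of triangle PYN ⇒ H = (1/3, 1/3)
3. A is the centroid of triangle PYX ⇒ A = (1/3, 1/6)
4. G is where the line through H parallel to XA meets line XY ⇒ G = (0, 2/3)
G = X + t·(Y−X) with t = -1/3, so XG:GY = t:(1−t) = -1/3:4/3

XG:GY = -1/4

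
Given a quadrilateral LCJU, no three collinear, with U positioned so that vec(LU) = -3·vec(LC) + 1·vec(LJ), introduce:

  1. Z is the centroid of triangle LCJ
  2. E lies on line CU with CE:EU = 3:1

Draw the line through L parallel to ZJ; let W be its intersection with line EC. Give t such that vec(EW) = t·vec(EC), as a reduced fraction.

Assign L = (0, 0), C = (1, 0), J = (0, 1), U = (-3, 1) — the answer is frame-independent, so this choice is without loss of generality.
1. Z is the centroid of triangle LCJ ⇒ Z = (1/3, 1/3)
2. E lies on line CU with CE:EU = 3:1 ⇒ E = (-2, 3/4)
through L parallel to ZJ: direction (-1/3, 2/3); meets EC at W = (-1/7, 2/7)
W = E + t·(C−E) with t = 13/21

t = 13/21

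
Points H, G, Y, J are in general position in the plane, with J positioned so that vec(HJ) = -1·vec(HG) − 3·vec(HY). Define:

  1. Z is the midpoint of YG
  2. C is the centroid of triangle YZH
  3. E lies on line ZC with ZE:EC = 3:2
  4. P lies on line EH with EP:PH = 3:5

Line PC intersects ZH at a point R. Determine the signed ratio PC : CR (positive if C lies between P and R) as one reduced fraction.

Choose coordinates H = (0, 0), G = (1, 0), Y = (0, 1), J = (-1, -3).
1. Z is the midpoint of YG ⇒ Z = (1/2, 1/2)
2. C is the centroid of triangle YZH ⇒ C = (1/6, 1/2)
3. E lies on line ZC with ZE:EC = 3:2 ⇒ E = (3/10, 1/2)
4. P lies on line EH with EP:PH = 3:5 ⇒ P = (3/16, 5/16)
line PC meets ZH at R = (1/5, 1/5)
C = P + t·(R−P) with t = -5/3, so PC:CR = -5/3:8/3

PC:CR = -5/8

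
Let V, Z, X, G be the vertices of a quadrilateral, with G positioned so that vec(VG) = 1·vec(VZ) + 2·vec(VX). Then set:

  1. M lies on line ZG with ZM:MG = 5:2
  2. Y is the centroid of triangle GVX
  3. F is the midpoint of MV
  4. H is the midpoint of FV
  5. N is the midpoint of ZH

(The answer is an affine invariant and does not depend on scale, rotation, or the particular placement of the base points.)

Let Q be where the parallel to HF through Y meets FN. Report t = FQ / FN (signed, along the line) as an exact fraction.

t = -11/15

Assign V = (0, 0), Z = (1, 0), X = (0, 1), G = (1, 2) — the answer is frame-independent, so this choice is without loss of generality.
1. M lies on line ZG with ZM:MG = 5:2 ⇒ M = (1, 10/7)
2. Y is the centroid of triangle GVX ⇒ Y = (1/3, 1)
3. F is the midpoint of MV ⇒ F = (1/2, 5/7)
4. H is the midpoint of FV ⇒ H = (1/4, 5/14)
5. N is the midpoint of ZH ⇒ N = (5/8, 5/28)
through Y parallel to HF: direction (1/4, 5/14); meets FN at Q = (49/120, 31/28)
Q = F + t·(N−F) with t = -11/15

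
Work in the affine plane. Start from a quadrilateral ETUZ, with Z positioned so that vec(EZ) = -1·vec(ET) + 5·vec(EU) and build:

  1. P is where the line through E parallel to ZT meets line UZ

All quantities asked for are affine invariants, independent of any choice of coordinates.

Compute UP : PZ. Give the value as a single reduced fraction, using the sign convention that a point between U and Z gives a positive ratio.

Work in coordinates with E = (0, 0), T = (1, 0), U = (0, 1), Z = (-1, 5).
1. P is where the line through E parallel to ZT meets line UZ ⇒ P = (2/3, -5/3)
P = U + t·(Z−U) with t = -2/3, so UP:PZ = t:(1−t) = -2/3:5/3

UP:PZ = -2/5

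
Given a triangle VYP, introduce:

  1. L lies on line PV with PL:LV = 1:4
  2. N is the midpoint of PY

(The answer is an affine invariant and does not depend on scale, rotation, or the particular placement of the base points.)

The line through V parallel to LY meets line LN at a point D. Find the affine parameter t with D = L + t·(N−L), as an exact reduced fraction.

t = -8

Set V = (0, 0), Y = (1, 0), P = (0, 1); any affine frame gives the same invariant.
1. L lies on line PV with PL:LV = 1:4 ⇒ L = (0, 4/5)
2. N is the midpoint of PY ⇒ N = (1/2, 1/2)
through V parallel to LY: direction (1, -4/5); meets LN at D = (-4, 16/5)
D = L + t·(N−L) with t = -8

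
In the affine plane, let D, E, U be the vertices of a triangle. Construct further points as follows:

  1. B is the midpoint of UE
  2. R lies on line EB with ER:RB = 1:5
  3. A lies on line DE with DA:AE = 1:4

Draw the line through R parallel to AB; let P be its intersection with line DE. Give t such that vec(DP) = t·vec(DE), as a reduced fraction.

t = 13/15

Set D = (0, 0), E = (1, 0), U = (0, 1); any affine frame gives the same invariant.
1. B is the midpoint of UE ⇒ B = (1/2, 1/2)
2. R lies on line EB with ER:RB = 1:5 ⇒ R = (11/12, 1/12)
3. A lies on line DE with DA:AE = 1:4 ⇒ A = (1/5, 0)
through R parallel to AB: direction (3/10, 1/2); meets DE at P = (13/15, 0)
P = D + t·(E−D) with t = 13/15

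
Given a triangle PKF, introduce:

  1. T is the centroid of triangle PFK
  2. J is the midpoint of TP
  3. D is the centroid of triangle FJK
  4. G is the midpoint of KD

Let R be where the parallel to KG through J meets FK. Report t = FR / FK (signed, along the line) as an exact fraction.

Set P = (0, 0), K = (1, 0), F = (0, 1); any affine frame gives the same invariant.
1. T is the centroid of triangle PFK ⇒ T = (1/3, 1/3)
2. J is the midpoint of TP ⇒ J = (1/6, 1/6)
3. D is the centroid of triangle FJK ⇒ D = (7/18, 7/18)
4. G is the midpoint of KD ⇒ G = (25/36, 7/36)
through J parallel to KG: direction (-11/36, 7/36); meets FK at R = (2, -1)
R = F + t·(K−F) with t = 2

t = 2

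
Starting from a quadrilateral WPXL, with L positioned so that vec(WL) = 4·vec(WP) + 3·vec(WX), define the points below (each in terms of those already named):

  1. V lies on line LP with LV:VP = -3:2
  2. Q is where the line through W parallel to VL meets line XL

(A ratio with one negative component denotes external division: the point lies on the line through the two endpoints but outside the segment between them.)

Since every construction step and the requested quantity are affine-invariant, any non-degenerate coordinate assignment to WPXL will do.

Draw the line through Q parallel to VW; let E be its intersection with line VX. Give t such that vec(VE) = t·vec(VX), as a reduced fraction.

Work in coordinates with W = (0, 0), P = (1, 0), X = (0, 1), L = (4, 3).
1. V lies on line LP with LV:VP = -3:2 ⇒ V = (-5, -6)
2. Q is where the line through W parallel to VL meets line XL ⇒ Q = (2, 2)
through Q parallel to VW: direction (5, 6); meets VX at E = (-7, -44/5)
E = V + t·(X−V) with t = -2/5

t = -2/5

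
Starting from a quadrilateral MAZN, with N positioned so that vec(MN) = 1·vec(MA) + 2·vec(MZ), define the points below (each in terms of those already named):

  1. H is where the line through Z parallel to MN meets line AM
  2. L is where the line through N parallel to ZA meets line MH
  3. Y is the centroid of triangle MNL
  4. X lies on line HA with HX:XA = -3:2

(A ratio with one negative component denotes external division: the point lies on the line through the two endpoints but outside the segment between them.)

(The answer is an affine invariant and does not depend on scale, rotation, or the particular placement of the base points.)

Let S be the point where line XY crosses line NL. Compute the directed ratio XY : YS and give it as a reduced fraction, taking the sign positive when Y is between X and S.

Set M = (0, 0), A = (1, 0), Z = (0, 1), N = (1, 2); any affine frame gives the same invariant.
1. H is where the line through Z parallel to MN meets line AM ⇒ H = (-1/2, 0)
2. L is where the line through N parallel to ZA meets line MH ⇒ L = (3, 0)
3. Y is the centroid of triangle MNL ⇒ Y = (4/3, 2/3)
4. X lies on line HA with HX:XA = -3:2 ⇒ X = (4, 0)
line XY meets NL at S = (8/3, 1/3)
Y = X + t·(S−X) with t = 2, so XY:YS = 2:-1

XY:YS = -2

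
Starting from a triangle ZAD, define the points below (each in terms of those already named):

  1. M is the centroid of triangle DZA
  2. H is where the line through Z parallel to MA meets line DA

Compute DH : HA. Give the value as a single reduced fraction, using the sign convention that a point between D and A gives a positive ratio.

Choose coordinates Z = (0, 0), A = (1, 0), D = (0, 1).
1. M is the centroid of triangle DZA ⇒ M = (1/3, 1/3)
2. H is where the line through Z parallel to MA meets line DA ⇒ H = (2, -1)
H = D + t·(A−D) with t = 2, so DH:HA = t:(1−t) = 2:-1

DH:HA = -2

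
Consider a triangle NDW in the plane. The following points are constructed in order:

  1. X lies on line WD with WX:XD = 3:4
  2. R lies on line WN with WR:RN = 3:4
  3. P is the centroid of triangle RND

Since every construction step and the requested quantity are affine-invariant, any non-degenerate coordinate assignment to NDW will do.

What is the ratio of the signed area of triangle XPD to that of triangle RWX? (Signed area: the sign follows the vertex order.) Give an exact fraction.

Set N = (0, 0), D = (1, 0), W = (0, 1); any affine frame gives the same invariant.
1. X lies on line WD with WX:XD = 3:4 ⇒ X = (3/7, 4/7)
2. R lies on line WN with WR:RN = 3:4 ⇒ R = (0, 4/7)
3. P is the centroid of triangle RND ⇒ P = (1/3, 4/21)
2·[XPD] = 40/147, 2·[RWX] = -9/49
[XPD]:[RWX] = 40/147:-9/49 = -40/27

[XPD]:[RWX] = -40/27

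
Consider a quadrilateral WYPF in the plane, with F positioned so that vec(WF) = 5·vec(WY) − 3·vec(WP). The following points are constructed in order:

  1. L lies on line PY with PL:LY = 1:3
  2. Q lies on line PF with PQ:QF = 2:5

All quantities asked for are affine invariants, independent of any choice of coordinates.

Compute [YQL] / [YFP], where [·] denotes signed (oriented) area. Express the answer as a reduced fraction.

Work in coordinates with W = (0, 0), Y = (1, 0), P = (0, 1), F = (5, -3).
1. L lies on line PY with PL:LY = 1:3 ⇒ L = (1/4, 3/4)
2. Q lies on line PF with PQ:QF = 2:5 ⇒ Q = (10/7, -1/7)
2·[YQL] = 3/14, 2·[YFP] = 1
[YQL]:[YFP] = 3/14:1 = 3/14

[YQL]:[YFP] = 3/14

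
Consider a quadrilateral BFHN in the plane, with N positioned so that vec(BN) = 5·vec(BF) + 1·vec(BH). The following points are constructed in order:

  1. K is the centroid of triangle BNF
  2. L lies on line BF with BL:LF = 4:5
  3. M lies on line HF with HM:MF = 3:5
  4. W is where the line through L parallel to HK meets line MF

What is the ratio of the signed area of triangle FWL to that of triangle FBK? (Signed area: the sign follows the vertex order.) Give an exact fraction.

Work in coordinates with B = (0, 0), F = (1, 0), H = (0, 1), N = (5, 1).
1. K is the centroid of triangle BNF ⇒ K = (2, 1/3)
2. L lies on line BF with BL:LF = 4:5 ⇒ L = (4/9, 0)
3. M lies on line HF with HM:MF = 3:5 ⇒ M = (3/8, 5/8)
4. W is where the line through L parallel to HK meets line MF ⇒ W = (23/18, -5/18)
2·[FWL] = -25/162, 2·[FBK] = -1/3
[FWL]:[FBK] = -25/162:-1/3 = 25/54

[FWL]:[FBK] = 25/54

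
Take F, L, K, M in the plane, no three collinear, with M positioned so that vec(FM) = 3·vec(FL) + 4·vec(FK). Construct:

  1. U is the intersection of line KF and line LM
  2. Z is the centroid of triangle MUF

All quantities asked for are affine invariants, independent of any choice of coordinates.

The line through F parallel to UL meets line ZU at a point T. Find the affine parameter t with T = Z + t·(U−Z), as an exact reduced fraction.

t = -2

Choose coordinates F = (0, 0), L = (1, 0), K = (0, 1), M = (3, 4).
1. U is the intersection of line KF and line LM ⇒ U = (0, -2)
2. Z is the centroid of triangle MUF ⇒ Z = (1, 2/3)
through F parallel to UL: direction (1, 2); meets ZU at T = (3, 6)
T = Z + t·(U−Z) with t = -2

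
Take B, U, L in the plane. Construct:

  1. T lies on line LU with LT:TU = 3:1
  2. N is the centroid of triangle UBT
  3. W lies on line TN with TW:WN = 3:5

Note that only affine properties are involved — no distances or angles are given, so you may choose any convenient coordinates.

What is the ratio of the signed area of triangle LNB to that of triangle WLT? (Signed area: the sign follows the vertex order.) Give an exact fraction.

Set B = (0, 0), U = (1, 0), L = (0, 1); any affine frame gives the same invariant.
1. T lies on line LU with LT:TU = 3:1 ⇒ T = (3/4, 1/4)
2. N is the centroid of triangle UBT ⇒ N = (7/12, 1/12)
3. W lies on line TN with TW:WN = 3:5 ⇒ W = (11/16, 3/16)
2·[LNB] = -7/12, 2·[WLT] = -3/32
[LNB]:[WLT] = -7/12:-3/32 = 56/9

[LNB]:[WLT] = 56/9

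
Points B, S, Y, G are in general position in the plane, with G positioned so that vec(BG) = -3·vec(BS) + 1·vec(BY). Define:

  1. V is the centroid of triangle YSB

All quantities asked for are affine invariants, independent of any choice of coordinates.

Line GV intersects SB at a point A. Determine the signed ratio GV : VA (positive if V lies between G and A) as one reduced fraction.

Choose coordinates B = (0, 0), S = (1, 0), Y = (0, 1), G = (-3, 1).
1. V is the centroid of triangle YSB ⇒ V = (1/3, 1/3)
line GV meets SB at A = (2, 0)
V = G + t·(A−G) with t = 2/3, so GV:VA = 2/3:1/3

GV:VA = 2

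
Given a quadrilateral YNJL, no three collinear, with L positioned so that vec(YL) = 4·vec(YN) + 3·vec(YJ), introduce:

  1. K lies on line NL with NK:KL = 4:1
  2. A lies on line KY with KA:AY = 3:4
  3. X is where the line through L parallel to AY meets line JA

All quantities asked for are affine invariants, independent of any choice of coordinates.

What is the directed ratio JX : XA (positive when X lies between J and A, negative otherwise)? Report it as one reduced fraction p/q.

JX:XA = 14/3

Work in coordinates with Y = (0, 0), N = (1, 0), J = (0, 1), L = (4, 3).
1. K lies on line NL with NK:KL = 4:1 ⇒ K = (17/5, 12/5)
2. A lies on line KY with KA:AY = 3:4 ⇒ A = (68/35, 48/35)
3. X is where the line through L parallel to AY meets line JA ⇒ X = (8/5, 111/85)
X = J + t·(A−J) with t = 14/17, so JX:XA = t:(1−t) = 14/17:3/17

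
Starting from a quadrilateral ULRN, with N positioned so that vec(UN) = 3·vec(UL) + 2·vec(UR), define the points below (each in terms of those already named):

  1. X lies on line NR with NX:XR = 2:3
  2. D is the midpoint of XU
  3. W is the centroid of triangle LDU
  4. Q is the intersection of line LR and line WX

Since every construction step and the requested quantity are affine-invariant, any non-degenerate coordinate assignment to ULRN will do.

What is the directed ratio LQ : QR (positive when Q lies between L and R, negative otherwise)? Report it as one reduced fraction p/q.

Work in coordinates with U = (0, 0), L = (1, 0), R = (0, 1), N = (3, 2).
1. X lies on line NR with NX:XR = 2:3 ⇒ X = (9/5, 8/5)
2. D is the midpoint of XU ⇒ D = (9/10, 4/5)
3. W is the centroid of triangle LDU ⇒ W = (19/30, 4/15)
4. Q is the intersection of line LR and line WX ⇒ Q = (17/25, 8/25)
Q = L + t·(R−L) with t = 8/25, so LQ:QR = t:(1−t) = 8/25:17/25

LQ:QR = 8/17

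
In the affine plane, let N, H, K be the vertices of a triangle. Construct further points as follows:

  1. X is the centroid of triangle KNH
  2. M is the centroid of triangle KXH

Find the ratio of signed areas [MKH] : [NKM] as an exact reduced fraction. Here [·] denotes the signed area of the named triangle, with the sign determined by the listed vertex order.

Set N = (0, 0), H = (1, 0), K = (0, 1); any affine frame gives the same invariant.
1. X is the centroid of triangle KNH ⇒ X = (1/3, 1/3)
2. M is the centroid of triangle KXH ⇒ M = (4/9, 4/9)
2·[MKH] = -1/9, 2·[NKM] = -4/9
[MKH]:[NKM] = -1/9:-4/9 = 1/4

[MKH]:[NKM] = 1/4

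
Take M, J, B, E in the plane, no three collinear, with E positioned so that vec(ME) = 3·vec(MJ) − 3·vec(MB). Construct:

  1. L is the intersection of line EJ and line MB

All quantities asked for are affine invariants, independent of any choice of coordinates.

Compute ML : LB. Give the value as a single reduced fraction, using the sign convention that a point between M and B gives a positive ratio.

ML:LB = -3

Set M = (0, 0), J = (1, 0), B = (0, 1), E = (3, -3); any affine frame gives the same invariant.
1. L is the intersection of line EJ and line MB ⇒ L = (0, 3/2)
L = M + t·(B−M) with t = 3/2, so ML:LB = t:(1−t) = 3/2:-1/2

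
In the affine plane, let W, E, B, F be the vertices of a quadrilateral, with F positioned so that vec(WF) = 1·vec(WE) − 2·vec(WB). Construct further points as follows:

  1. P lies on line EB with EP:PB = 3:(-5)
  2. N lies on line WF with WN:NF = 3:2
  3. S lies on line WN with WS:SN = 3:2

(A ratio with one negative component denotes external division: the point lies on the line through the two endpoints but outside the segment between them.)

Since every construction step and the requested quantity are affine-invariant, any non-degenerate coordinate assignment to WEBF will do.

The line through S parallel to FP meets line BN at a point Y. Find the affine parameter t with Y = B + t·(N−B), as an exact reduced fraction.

Work in coordinates with W = (0, 0), E = (1, 0), B = (0, 1), F = (1, -2).
1. P lies on line EB with EP:PB = 3:(-5) ⇒ P = (5/2, -3/2)
2. N lies on line WF with WN:NF = 3:2 ⇒ N = (3/5, -6/5)
3. S lies on line WN with WS:SN = 3:2 ⇒ S = (9/25, -18/25)
through S parallel to FP: direction (3/2, 1/2); meets BN at Y = (23/50, -103/150)
Y = B + t·(N−B) with t = 23/30

t = 23/30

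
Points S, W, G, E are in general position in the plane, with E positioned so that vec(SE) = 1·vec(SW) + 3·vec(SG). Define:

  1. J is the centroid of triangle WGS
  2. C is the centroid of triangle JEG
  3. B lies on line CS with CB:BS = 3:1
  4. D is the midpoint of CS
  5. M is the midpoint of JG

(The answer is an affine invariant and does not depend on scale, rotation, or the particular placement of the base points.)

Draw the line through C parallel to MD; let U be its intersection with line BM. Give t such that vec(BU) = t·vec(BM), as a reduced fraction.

Set S = (0, 0), W = (1, 0), G = (0, 1), E = (1, 3); any affine frame gives the same invariant.
1. J is the centroid of triangle WGS ⇒ J = (1/3, 1/3)
2. C is the centroid of triangle JEG ⇒ C = (4/9, 13/9)
3. B lies on line CS with CB:BS = 3:1 ⇒ B = (1/9, 13/36)
4. D is the midpoint of CS ⇒ D = (2/9, 13/18)
5. M is the midpoint of JG ⇒ M = (1/6, 2/3)
through C parallel to MD: direction (1/18, 1/18); meets BM at U = (5/18, 23/18)
U = B + t·(M−B) with t = 3

t = 3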